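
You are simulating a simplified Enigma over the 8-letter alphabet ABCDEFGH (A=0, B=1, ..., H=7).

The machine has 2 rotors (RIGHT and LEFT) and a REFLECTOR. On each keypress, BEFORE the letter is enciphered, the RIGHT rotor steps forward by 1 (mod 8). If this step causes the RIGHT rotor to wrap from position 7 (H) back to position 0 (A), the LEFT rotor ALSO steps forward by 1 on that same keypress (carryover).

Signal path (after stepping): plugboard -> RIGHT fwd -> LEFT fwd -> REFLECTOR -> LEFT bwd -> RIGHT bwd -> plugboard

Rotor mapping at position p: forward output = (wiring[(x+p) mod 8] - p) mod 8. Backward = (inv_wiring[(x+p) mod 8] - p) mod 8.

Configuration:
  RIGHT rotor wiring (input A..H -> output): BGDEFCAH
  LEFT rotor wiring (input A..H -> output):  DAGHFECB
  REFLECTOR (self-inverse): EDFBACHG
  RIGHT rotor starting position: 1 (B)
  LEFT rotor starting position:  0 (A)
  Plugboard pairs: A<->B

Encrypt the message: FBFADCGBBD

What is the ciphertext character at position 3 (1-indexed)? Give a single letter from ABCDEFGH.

Char 1 ('F'): step: R->2, L=0; F->plug->F->R->F->L->E->refl->A->L'->B->R'->A->plug->B
Char 2 ('B'): step: R->3, L=0; B->plug->A->R->B->L->A->refl->E->L'->F->R'->D->plug->D
Char 3 ('F'): step: R->4, L=0; F->plug->F->R->C->L->G->refl->H->L'->D->R'->D->plug->D

D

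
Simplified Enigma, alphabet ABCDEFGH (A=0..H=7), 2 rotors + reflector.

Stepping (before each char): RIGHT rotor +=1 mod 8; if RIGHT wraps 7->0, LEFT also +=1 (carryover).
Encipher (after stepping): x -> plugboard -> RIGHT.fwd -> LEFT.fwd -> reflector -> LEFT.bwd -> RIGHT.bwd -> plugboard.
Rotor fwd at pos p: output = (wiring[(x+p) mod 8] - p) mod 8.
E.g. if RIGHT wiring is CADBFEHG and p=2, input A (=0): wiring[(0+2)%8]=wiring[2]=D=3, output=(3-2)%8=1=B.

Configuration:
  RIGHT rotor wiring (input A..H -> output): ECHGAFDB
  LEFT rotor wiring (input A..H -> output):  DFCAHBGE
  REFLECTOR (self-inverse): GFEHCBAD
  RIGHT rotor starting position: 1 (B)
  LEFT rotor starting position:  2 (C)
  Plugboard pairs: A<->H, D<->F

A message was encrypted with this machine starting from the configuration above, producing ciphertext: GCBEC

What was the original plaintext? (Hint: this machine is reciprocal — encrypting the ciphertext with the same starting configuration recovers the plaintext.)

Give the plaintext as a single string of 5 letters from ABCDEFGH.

Char 1 ('G'): step: R->2, L=2; G->plug->G->R->C->L->F->refl->B->L'->G->R'->C->plug->C
Char 2 ('C'): step: R->3, L=2; C->plug->C->R->C->L->F->refl->B->L'->G->R'->E->plug->E
Char 3 ('B'): step: R->4, L=2; B->plug->B->R->B->L->G->refl->A->L'->A->R'->E->plug->E
Char 4 ('E'): step: R->5, L=2; E->plug->E->R->F->L->C->refl->E->L'->E->R'->C->plug->C
Char 5 ('C'): step: R->6, L=2; C->plug->C->R->G->L->B->refl->F->L'->C->R'->G->plug->G

Answer: CEECG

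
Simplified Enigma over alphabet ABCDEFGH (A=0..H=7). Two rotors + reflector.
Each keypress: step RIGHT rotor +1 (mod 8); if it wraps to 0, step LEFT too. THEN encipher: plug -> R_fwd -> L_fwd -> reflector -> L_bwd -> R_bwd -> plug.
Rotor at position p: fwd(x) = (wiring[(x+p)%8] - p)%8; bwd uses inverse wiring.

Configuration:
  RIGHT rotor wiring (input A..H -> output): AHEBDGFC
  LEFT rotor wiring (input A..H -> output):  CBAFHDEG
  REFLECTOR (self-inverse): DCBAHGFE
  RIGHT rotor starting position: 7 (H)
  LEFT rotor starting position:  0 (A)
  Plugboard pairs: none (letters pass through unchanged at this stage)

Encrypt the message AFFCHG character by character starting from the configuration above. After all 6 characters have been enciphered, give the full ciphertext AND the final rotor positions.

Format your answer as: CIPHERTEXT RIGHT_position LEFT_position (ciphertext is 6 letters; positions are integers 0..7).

Char 1 ('A'): step: R->0, L->1 (L advanced); A->plug->A->R->A->L->A->refl->D->L'->F->R'->G->plug->G
Char 2 ('F'): step: R->1, L=1; F->plug->F->R->E->L->C->refl->B->L'->H->R'->H->plug->H
Char 3 ('F'): step: R->2, L=1; F->plug->F->R->A->L->A->refl->D->L'->F->R'->H->plug->H
Char 4 ('C'): step: R->3, L=1; C->plug->C->R->D->L->G->refl->F->L'->G->R'->A->plug->A
Char 5 ('H'): step: R->4, L=1; H->plug->H->R->F->L->D->refl->A->L'->A->R'->G->plug->G
Char 6 ('G'): step: R->5, L=1; G->plug->G->R->E->L->C->refl->B->L'->H->R'->F->plug->F
Final: ciphertext=GHHAGF, RIGHT=5, LEFT=1

Answer: GHHAGF 5 1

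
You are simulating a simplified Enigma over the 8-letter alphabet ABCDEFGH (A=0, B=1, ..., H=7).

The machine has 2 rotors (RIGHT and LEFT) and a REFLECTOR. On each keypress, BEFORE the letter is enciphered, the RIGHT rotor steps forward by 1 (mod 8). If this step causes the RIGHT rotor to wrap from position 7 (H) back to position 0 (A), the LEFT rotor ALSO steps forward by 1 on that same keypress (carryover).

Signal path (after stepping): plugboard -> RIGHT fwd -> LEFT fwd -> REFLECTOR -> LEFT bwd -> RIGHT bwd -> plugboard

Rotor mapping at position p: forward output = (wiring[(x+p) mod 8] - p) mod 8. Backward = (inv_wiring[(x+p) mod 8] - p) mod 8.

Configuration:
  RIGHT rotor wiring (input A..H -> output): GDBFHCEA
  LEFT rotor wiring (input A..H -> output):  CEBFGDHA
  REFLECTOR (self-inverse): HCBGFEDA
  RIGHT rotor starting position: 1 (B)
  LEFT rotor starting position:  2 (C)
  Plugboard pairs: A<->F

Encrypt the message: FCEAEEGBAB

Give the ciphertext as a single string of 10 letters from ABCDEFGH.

Answer: BADHAABDDA

Derivation:
Char 1 ('F'): step: R->2, L=2; F->plug->A->R->H->L->C->refl->B->L'->D->R'->B->plug->B
Char 2 ('C'): step: R->3, L=2; C->plug->C->R->H->L->C->refl->B->L'->D->R'->F->plug->A
Char 3 ('E'): step: R->4, L=2; E->plug->E->R->C->L->E->refl->F->L'->E->R'->D->plug->D
Char 4 ('A'): step: R->5, L=2; A->plug->F->R->E->L->F->refl->E->L'->C->R'->H->plug->H
Char 5 ('E'): step: R->6, L=2; E->plug->E->R->D->L->B->refl->C->L'->H->R'->F->plug->A
Char 6 ('E'): step: R->7, L=2; E->plug->E->R->G->L->A->refl->H->L'->A->R'->F->plug->A
Char 7 ('G'): step: R->0, L->3 (L advanced); G->plug->G->R->E->L->F->refl->E->L'->D->R'->B->plug->B
Char 8 ('B'): step: R->1, L=3; B->plug->B->R->A->L->C->refl->B->L'->G->R'->D->plug->D
Char 9 ('A'): step: R->2, L=3; A->plug->F->R->G->L->B->refl->C->L'->A->R'->D->plug->D
Char 10 ('B'): step: R->3, L=3; B->plug->B->R->E->L->F->refl->E->L'->D->R'->F->plug->A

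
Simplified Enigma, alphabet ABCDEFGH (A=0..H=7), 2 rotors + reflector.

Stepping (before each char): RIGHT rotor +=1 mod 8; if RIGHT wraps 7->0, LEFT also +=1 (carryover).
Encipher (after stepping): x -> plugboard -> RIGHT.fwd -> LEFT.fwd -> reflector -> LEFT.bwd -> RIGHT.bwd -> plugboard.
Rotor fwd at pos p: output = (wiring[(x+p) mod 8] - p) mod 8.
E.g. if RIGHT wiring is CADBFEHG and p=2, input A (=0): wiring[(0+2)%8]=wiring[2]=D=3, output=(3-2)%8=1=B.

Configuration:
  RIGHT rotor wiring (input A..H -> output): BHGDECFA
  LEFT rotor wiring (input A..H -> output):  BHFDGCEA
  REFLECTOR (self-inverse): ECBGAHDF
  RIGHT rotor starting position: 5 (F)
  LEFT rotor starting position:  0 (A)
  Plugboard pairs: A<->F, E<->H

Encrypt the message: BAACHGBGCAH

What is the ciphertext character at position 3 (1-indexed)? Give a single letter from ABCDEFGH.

Char 1 ('B'): step: R->6, L=0; B->plug->B->R->C->L->F->refl->H->L'->B->R'->D->plug->D
Char 2 ('A'): step: R->7, L=0; A->plug->F->R->F->L->C->refl->B->L'->A->R'->C->plug->C
Char 3 ('A'): step: R->0, L->1 (L advanced); A->plug->F->R->C->L->C->refl->B->L'->E->R'->E->plug->H

H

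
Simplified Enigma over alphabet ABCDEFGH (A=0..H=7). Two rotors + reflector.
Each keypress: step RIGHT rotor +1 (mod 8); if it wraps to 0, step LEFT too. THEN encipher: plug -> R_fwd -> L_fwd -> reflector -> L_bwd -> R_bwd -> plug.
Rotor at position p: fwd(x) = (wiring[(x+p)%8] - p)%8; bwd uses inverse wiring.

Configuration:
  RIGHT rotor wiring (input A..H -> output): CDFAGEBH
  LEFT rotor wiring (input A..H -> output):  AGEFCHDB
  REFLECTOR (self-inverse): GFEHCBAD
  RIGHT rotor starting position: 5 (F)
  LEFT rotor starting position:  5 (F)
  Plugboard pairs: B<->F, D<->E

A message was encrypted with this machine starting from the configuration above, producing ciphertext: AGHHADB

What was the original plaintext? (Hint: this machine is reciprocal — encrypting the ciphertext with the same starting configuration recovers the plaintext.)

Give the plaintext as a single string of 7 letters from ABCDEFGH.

Char 1 ('A'): step: R->6, L=5; A->plug->A->R->D->L->D->refl->H->L'->F->R'->D->plug->E
Char 2 ('G'): step: R->7, L=5; G->plug->G->R->F->L->H->refl->D->L'->D->R'->B->plug->F
Char 3 ('H'): step: R->0, L->6 (L advanced); H->plug->H->R->H->L->B->refl->F->L'->A->R'->D->plug->E
Char 4 ('H'): step: R->1, L=6; H->plug->H->R->B->L->D->refl->H->L'->F->R'->D->plug->E
Char 5 ('A'): step: R->2, L=6; A->plug->A->R->D->L->A->refl->G->L'->E->R'->C->plug->C
Char 6 ('D'): step: R->3, L=6; D->plug->E->R->E->L->G->refl->A->L'->D->R'->B->plug->F
Char 7 ('B'): step: R->4, L=6; B->plug->F->R->H->L->B->refl->F->L'->A->R'->B->plug->F

Answer: EFEECFF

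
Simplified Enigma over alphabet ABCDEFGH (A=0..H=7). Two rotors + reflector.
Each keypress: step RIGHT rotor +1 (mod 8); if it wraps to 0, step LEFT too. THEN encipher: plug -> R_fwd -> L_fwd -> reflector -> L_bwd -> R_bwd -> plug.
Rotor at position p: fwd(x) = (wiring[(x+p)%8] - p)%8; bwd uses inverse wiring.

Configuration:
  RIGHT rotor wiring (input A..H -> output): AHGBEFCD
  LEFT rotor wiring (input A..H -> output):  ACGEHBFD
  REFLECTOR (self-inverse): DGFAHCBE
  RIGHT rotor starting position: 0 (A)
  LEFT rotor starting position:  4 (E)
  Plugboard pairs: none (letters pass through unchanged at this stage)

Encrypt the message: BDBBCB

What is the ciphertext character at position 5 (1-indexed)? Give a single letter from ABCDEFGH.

Char 1 ('B'): step: R->1, L=4; B->plug->B->R->F->L->G->refl->B->L'->C->R'->G->plug->G
Char 2 ('D'): step: R->2, L=4; D->plug->D->R->D->L->H->refl->E->L'->E->R'->A->plug->A
Char 3 ('B'): step: R->3, L=4; B->plug->B->R->B->L->F->refl->C->L'->G->R'->A->plug->A
Char 4 ('B'): step: R->4, L=4; B->plug->B->R->B->L->F->refl->C->L'->G->R'->C->plug->C
Char 5 ('C'): step: R->5, L=4; C->plug->C->R->G->L->C->refl->F->L'->B->R'->F->plug->F

F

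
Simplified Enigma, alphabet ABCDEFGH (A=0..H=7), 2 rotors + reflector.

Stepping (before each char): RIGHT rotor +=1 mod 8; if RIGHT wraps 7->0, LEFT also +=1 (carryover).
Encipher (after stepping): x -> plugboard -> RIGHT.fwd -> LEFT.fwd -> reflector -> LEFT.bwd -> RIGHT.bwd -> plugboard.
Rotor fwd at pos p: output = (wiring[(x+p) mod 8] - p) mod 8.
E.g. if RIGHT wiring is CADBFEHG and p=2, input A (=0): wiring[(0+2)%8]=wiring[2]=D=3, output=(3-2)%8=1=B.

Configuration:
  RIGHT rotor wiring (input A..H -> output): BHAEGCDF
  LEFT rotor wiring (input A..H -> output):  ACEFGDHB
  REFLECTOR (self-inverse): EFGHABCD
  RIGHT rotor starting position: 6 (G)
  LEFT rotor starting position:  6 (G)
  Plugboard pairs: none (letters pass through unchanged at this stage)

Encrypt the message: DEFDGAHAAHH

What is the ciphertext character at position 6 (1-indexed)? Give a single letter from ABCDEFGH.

Char 1 ('D'): step: R->7, L=6; D->plug->D->R->B->L->D->refl->H->L'->F->R'->E->plug->E
Char 2 ('E'): step: R->0, L->7 (L advanced); E->plug->E->R->G->L->E->refl->A->L'->H->R'->B->plug->B
Char 3 ('F'): step: R->1, L=7; F->plug->F->R->C->L->D->refl->H->L'->F->R'->D->plug->D
Char 4 ('D'): step: R->2, L=7; D->plug->D->R->A->L->C->refl->G->L'->E->R'->C->plug->C
Char 5 ('G'): step: R->3, L=7; G->plug->G->R->E->L->G->refl->C->L'->A->R'->D->plug->D
Char 6 ('A'): step: R->4, L=7; A->plug->A->R->C->L->D->refl->H->L'->F->R'->E->plug->E

E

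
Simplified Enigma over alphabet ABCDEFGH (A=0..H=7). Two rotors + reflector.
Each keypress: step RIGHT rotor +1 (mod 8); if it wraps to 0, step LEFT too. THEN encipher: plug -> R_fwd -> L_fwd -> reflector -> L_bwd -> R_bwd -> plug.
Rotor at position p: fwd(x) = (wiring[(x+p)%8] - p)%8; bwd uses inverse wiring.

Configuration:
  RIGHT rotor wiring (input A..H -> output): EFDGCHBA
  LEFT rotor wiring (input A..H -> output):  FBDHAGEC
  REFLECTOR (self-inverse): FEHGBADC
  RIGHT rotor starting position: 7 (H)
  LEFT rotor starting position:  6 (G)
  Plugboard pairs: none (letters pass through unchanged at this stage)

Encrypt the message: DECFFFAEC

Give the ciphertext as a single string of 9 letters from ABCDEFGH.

Answer: EBAHEAEDF

Derivation:
Char 1 ('D'): step: R->0, L->7 (L advanced); D->plug->D->R->G->L->H->refl->C->L'->C->R'->E->plug->E
Char 2 ('E'): step: R->1, L=7; E->plug->E->R->G->L->H->refl->C->L'->C->R'->B->plug->B
Char 3 ('C'): step: R->2, L=7; C->plug->C->R->A->L->D->refl->G->L'->B->R'->A->plug->A
Char 4 ('F'): step: R->3, L=7; F->plug->F->R->B->L->G->refl->D->L'->A->R'->H->plug->H
Char 5 ('F'): step: R->4, L=7; F->plug->F->R->B->L->G->refl->D->L'->A->R'->E->plug->E
Char 6 ('F'): step: R->5, L=7; F->plug->F->R->G->L->H->refl->C->L'->C->R'->A->plug->A
Char 7 ('A'): step: R->6, L=7; A->plug->A->R->D->L->E->refl->B->L'->F->R'->E->plug->E
Char 8 ('E'): step: R->7, L=7; E->plug->E->R->H->L->F->refl->A->L'->E->R'->D->plug->D
Char 9 ('C'): step: R->0, L->0 (L advanced); C->plug->C->R->D->L->H->refl->C->L'->H->R'->F->plug->F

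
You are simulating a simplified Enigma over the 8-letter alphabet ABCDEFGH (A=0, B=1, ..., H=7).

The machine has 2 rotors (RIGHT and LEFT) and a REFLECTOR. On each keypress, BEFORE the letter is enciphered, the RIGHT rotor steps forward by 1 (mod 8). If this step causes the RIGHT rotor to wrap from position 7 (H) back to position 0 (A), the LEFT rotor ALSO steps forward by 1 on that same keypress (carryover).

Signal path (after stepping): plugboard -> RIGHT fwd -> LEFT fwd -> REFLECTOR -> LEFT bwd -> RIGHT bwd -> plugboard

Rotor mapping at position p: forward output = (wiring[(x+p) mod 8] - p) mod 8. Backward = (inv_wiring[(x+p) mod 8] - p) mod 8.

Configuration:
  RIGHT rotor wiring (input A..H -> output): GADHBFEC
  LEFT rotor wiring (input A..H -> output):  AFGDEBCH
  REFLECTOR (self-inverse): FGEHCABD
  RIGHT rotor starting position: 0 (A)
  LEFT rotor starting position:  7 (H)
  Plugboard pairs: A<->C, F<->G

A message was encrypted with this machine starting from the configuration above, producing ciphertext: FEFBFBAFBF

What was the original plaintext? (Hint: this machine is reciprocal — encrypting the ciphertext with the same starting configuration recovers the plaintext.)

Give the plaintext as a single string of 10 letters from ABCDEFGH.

Answer: BCHEDCGCHH

Derivation:
Char 1 ('F'): step: R->1, L=7; F->plug->G->R->B->L->B->refl->G->L'->C->R'->B->plug->B
Char 2 ('E'): step: R->2, L=7; E->plug->E->R->C->L->G->refl->B->L'->B->R'->A->plug->C
Char 3 ('F'): step: R->3, L=7; F->plug->G->R->F->L->F->refl->A->L'->A->R'->H->plug->H
Char 4 ('B'): step: R->4, L=7; B->plug->B->R->B->L->B->refl->G->L'->C->R'->E->plug->E
Char 5 ('F'): step: R->5, L=7; F->plug->G->R->C->L->G->refl->B->L'->B->R'->D->plug->D
Char 6 ('B'): step: R->6, L=7; B->plug->B->R->E->L->E->refl->C->L'->G->R'->A->plug->C
Char 7 ('A'): step: R->7, L=7; A->plug->C->R->B->L->B->refl->G->L'->C->R'->F->plug->G
Char 8 ('F'): step: R->0, L->0 (L advanced); F->plug->G->R->E->L->E->refl->C->L'->G->R'->A->plug->C
Char 9 ('B'): step: R->1, L=0; B->plug->B->R->C->L->G->refl->B->L'->F->R'->H->plug->H
Char 10 ('F'): step: R->2, L=0; F->plug->G->R->E->L->E->refl->C->L'->G->R'->H->plug->H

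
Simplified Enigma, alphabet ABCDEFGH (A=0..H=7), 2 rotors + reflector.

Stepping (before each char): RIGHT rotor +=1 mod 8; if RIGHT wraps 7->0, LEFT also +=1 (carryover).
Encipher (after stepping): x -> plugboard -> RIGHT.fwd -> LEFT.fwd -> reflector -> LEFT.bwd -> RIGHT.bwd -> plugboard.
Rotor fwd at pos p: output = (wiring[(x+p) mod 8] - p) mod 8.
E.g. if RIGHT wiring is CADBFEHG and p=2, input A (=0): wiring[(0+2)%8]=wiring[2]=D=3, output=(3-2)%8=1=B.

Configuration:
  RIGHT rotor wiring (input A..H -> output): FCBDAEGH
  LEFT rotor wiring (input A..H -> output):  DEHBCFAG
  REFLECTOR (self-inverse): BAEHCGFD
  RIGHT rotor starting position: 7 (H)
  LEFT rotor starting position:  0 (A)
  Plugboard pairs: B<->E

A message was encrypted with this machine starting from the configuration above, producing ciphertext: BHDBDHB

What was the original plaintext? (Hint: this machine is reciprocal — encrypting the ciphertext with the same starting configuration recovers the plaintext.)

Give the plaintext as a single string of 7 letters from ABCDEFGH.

Char 1 ('B'): step: R->0, L->1 (L advanced); B->plug->E->R->A->L->D->refl->H->L'->F->R'->A->plug->A
Char 2 ('H'): step: R->1, L=1; H->plug->H->R->E->L->E->refl->C->L'->H->R'->D->plug->D
Char 3 ('D'): step: R->2, L=1; D->plug->D->R->C->L->A->refl->B->L'->D->R'->G->plug->G
Char 4 ('B'): step: R->3, L=1; B->plug->E->R->E->L->E->refl->C->L'->H->R'->G->plug->G
Char 5 ('D'): step: R->4, L=1; D->plug->D->R->D->L->B->refl->A->L'->C->R'->C->plug->C
Char 6 ('H'): step: R->5, L=1; H->plug->H->R->D->L->B->refl->A->L'->C->R'->C->plug->C
Char 7 ('B'): step: R->6, L=1; B->plug->E->R->D->L->B->refl->A->L'->C->R'->G->plug->G

Answer: ADGGCCG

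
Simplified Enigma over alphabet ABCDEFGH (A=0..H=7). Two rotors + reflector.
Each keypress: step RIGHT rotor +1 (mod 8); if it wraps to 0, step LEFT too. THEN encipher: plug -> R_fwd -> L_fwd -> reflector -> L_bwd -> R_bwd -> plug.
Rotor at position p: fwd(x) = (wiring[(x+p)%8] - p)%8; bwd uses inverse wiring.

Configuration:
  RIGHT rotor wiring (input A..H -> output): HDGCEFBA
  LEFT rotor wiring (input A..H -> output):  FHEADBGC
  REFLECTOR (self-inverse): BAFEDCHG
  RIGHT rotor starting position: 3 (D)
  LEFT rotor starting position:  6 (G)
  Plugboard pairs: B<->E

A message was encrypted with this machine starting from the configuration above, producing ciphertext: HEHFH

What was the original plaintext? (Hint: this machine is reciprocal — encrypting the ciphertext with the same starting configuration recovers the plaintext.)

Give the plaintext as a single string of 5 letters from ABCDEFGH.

Char 1 ('H'): step: R->4, L=6; H->plug->H->R->G->L->F->refl->C->L'->F->R'->C->plug->C
Char 2 ('E'): step: R->5, L=6; E->plug->B->R->E->L->G->refl->H->L'->C->R'->D->plug->D
Char 3 ('H'): step: R->6, L=6; H->plug->H->R->H->L->D->refl->E->L'->B->R'->C->plug->C
Char 4 ('F'): step: R->7, L=6; F->plug->F->R->F->L->C->refl->F->L'->G->R'->G->plug->G
Char 5 ('H'): step: R->0, L->7 (L advanced); H->plug->H->R->A->L->D->refl->E->L'->F->R'->F->plug->F

Answer: CDCGF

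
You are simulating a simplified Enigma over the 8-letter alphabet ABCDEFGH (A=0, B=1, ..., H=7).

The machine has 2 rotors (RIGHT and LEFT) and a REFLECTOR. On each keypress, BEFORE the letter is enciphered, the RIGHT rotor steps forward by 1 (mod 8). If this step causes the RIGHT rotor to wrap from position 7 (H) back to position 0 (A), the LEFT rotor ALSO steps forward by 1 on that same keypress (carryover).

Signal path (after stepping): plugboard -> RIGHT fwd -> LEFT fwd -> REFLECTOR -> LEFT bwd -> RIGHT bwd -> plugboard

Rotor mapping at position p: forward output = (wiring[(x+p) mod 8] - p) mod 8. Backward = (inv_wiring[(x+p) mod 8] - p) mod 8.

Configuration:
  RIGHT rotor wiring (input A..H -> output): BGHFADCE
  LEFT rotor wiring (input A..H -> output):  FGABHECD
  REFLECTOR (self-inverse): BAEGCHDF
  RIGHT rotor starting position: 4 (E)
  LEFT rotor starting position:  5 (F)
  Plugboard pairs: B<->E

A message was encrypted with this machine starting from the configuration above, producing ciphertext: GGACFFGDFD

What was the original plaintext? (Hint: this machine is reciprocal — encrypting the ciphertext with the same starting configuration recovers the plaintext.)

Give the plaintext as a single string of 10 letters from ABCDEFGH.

Char 1 ('G'): step: R->5, L=5; G->plug->G->R->A->L->H->refl->F->L'->B->R'->E->plug->B
Char 2 ('G'): step: R->6, L=5; G->plug->G->R->C->L->G->refl->D->L'->F->R'->H->plug->H
Char 3 ('A'): step: R->7, L=5; A->plug->A->R->F->L->D->refl->G->L'->C->R'->B->plug->E
Char 4 ('C'): step: R->0, L->6 (L advanced); C->plug->C->R->H->L->G->refl->D->L'->F->R'->D->plug->D
Char 5 ('F'): step: R->1, L=6; F->plug->F->R->B->L->F->refl->H->L'->C->R'->E->plug->B
Char 6 ('F'): step: R->2, L=6; F->plug->F->R->C->L->H->refl->F->L'->B->R'->D->plug->D
Char 7 ('G'): step: R->3, L=6; G->plug->G->R->D->L->A->refl->B->L'->G->R'->F->plug->F
Char 8 ('D'): step: R->4, L=6; D->plug->D->R->A->L->E->refl->C->L'->E->R'->A->plug->A
Char 9 ('F'): step: R->5, L=6; F->plug->F->R->C->L->H->refl->F->L'->B->R'->E->plug->B
Char 10 ('D'): step: R->6, L=6; D->plug->D->R->A->L->E->refl->C->L'->E->R'->A->plug->A

Answer: BHEDBDFABA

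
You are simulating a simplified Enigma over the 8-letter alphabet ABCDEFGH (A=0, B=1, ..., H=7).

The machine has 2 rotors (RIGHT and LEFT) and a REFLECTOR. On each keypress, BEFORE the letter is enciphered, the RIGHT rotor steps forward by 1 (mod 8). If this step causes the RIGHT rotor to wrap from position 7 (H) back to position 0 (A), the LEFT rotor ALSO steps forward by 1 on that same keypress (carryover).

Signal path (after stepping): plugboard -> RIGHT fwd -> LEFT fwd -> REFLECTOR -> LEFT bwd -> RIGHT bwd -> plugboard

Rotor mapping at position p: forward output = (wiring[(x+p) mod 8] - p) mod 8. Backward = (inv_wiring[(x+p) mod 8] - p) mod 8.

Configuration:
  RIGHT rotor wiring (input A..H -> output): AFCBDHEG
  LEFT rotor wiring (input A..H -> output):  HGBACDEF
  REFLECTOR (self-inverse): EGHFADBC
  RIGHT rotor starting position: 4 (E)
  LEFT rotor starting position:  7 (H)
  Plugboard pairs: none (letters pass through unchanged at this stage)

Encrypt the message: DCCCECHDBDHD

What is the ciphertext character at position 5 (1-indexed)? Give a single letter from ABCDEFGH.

Char 1 ('D'): step: R->5, L=7; D->plug->D->R->D->L->C->refl->H->L'->C->R'->A->plug->A
Char 2 ('C'): step: R->6, L=7; C->plug->C->R->C->L->H->refl->C->L'->D->R'->F->plug->F
Char 3 ('C'): step: R->7, L=7; C->plug->C->R->G->L->E->refl->A->L'->B->R'->B->plug->B
Char 4 ('C'): step: R->0, L->0 (L advanced); C->plug->C->R->C->L->B->refl->G->L'->B->R'->D->plug->D
Char 5 ('E'): step: R->1, L=0; E->plug->E->R->G->L->E->refl->A->L'->D->R'->F->plug->F

F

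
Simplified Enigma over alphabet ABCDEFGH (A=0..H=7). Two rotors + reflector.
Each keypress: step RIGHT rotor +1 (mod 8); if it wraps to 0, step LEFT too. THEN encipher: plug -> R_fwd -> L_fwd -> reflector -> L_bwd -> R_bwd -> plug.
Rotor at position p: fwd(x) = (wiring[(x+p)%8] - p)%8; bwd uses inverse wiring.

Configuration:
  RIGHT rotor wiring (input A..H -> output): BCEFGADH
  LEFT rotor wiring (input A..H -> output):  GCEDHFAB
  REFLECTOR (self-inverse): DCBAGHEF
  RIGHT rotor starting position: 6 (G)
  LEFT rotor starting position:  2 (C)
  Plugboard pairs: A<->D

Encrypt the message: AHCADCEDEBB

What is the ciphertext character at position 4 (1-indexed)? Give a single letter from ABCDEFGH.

Char 1 ('A'): step: R->7, L=2; A->plug->D->R->F->L->H->refl->F->L'->C->R'->B->plug->B
Char 2 ('H'): step: R->0, L->3 (L advanced); H->plug->H->R->H->L->B->refl->C->L'->C->R'->B->plug->B
Char 3 ('C'): step: R->1, L=3; C->plug->C->R->E->L->G->refl->E->L'->B->R'->A->plug->D
Char 4 ('A'): step: R->2, L=3; A->plug->D->R->G->L->H->refl->F->L'->D->R'->B->plug->B

B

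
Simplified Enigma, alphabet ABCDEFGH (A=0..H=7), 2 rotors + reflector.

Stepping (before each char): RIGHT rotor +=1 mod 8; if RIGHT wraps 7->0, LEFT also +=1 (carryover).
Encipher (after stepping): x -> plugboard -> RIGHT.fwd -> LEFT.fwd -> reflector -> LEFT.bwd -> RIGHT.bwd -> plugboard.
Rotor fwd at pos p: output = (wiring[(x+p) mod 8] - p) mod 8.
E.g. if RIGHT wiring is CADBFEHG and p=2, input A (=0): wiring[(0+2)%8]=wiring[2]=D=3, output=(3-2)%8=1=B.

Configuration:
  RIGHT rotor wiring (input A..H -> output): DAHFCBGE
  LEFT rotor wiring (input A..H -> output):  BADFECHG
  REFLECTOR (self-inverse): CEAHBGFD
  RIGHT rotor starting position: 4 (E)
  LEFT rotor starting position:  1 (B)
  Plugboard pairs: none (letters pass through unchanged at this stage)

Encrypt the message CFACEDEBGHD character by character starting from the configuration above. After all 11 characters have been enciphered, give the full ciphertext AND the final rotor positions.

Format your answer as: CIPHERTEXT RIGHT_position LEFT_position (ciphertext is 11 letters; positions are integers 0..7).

Char 1 ('C'): step: R->5, L=1; C->plug->C->R->H->L->A->refl->C->L'->B->R'->B->plug->B
Char 2 ('F'): step: R->6, L=1; F->plug->F->R->H->L->A->refl->C->L'->B->R'->E->plug->E
Char 3 ('A'): step: R->7, L=1; A->plug->A->R->F->L->G->refl->F->L'->G->R'->E->plug->E
Char 4 ('C'): step: R->0, L->2 (L advanced); C->plug->C->R->H->L->G->refl->F->L'->E->R'->H->plug->H
Char 5 ('E'): step: R->1, L=2; E->plug->E->R->A->L->B->refl->E->L'->F->R'->F->plug->F
Char 6 ('D'): step: R->2, L=2; D->plug->D->R->H->L->G->refl->F->L'->E->R'->E->plug->E
Char 7 ('E'): step: R->3, L=2; E->plug->E->R->B->L->D->refl->H->L'->G->R'->C->plug->C
Char 8 ('B'): step: R->4, L=2; B->plug->B->R->F->L->E->refl->B->L'->A->R'->D->plug->D
Char 9 ('G'): step: R->5, L=2; G->plug->G->R->A->L->B->refl->E->L'->F->R'->H->plug->H
Char 10 ('H'): step: R->6, L=2; H->plug->H->R->D->L->A->refl->C->L'->C->R'->D->plug->D
Char 11 ('D'): step: R->7, L=2; D->plug->D->R->A->L->B->refl->E->L'->F->R'->A->plug->A
Final: ciphertext=BEEHFECDHDA, RIGHT=7, LEFT=2

Answer: BEEHFECDHDA 7 2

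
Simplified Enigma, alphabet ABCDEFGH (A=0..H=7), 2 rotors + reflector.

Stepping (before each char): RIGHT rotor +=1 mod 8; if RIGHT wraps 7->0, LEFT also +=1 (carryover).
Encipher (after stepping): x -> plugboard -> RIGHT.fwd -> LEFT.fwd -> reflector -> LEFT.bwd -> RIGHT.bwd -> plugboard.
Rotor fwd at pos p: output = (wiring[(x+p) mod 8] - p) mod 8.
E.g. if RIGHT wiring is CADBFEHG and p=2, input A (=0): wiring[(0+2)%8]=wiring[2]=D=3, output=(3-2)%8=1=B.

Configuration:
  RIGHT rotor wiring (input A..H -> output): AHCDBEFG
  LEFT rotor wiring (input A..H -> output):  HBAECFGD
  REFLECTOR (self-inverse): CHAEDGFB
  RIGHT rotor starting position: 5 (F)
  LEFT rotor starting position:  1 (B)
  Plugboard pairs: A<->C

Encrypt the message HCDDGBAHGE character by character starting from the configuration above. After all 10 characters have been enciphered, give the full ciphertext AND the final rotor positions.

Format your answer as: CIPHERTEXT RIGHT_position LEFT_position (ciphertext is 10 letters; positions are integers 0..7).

Char 1 ('H'): step: R->6, L=1; H->plug->H->R->G->L->C->refl->A->L'->A->R'->B->plug->B
Char 2 ('C'): step: R->7, L=1; C->plug->A->R->H->L->G->refl->F->L'->F->R'->G->plug->G
Char 3 ('D'): step: R->0, L->2 (L advanced); D->plug->D->R->D->L->D->refl->E->L'->E->R'->F->plug->F
Char 4 ('D'): step: R->1, L=2; D->plug->D->R->A->L->G->refl->F->L'->G->R'->A->plug->C
Char 5 ('G'): step: R->2, L=2; G->plug->G->R->G->L->F->refl->G->L'->A->R'->A->plug->C
Char 6 ('B'): step: R->3, L=2; B->plug->B->R->G->L->F->refl->G->L'->A->R'->A->plug->C
Char 7 ('A'): step: R->4, L=2; A->plug->C->R->B->L->C->refl->A->L'->C->R'->D->plug->D
Char 8 ('H'): step: R->5, L=2; H->plug->H->R->E->L->E->refl->D->L'->D->R'->D->plug->D
Char 9 ('G'): step: R->6, L=2; G->plug->G->R->D->L->D->refl->E->L'->E->R'->E->plug->E
Char 10 ('E'): step: R->7, L=2; E->plug->E->R->E->L->E->refl->D->L'->D->R'->D->plug->D
Final: ciphertext=BGFCCCDDED, RIGHT=7, LEFT=2

Answer: BGFCCCDDED 7 2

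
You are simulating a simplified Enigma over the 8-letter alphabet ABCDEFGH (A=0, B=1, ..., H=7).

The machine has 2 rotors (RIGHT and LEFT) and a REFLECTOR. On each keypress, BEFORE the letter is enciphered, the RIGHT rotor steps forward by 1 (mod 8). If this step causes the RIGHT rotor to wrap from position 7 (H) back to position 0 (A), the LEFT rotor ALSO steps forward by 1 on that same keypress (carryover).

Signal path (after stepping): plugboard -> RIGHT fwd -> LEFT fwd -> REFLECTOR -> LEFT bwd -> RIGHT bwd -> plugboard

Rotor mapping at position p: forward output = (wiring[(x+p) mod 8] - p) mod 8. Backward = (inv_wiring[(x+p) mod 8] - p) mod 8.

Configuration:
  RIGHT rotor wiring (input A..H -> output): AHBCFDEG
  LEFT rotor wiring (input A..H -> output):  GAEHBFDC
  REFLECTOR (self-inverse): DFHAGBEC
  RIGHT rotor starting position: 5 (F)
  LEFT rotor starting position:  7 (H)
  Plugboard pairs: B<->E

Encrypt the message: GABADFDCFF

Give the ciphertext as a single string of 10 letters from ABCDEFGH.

Answer: AFGCGGCAHE

Derivation:
Char 1 ('G'): step: R->6, L=7; G->plug->G->R->H->L->E->refl->G->L'->G->R'->A->plug->A
Char 2 ('A'): step: R->7, L=7; A->plug->A->R->H->L->E->refl->G->L'->G->R'->F->plug->F
Char 3 ('B'): step: R->0, L->0 (L advanced); B->plug->E->R->F->L->F->refl->B->L'->E->R'->G->plug->G
Char 4 ('A'): step: R->1, L=0; A->plug->A->R->G->L->D->refl->A->L'->B->R'->C->plug->C
Char 5 ('D'): step: R->2, L=0; D->plug->D->R->B->L->A->refl->D->L'->G->R'->G->plug->G
Char 6 ('F'): step: R->3, L=0; F->plug->F->R->F->L->F->refl->B->L'->E->R'->G->plug->G
Char 7 ('D'): step: R->4, L=0; D->plug->D->R->C->L->E->refl->G->L'->A->R'->C->plug->C
Char 8 ('C'): step: R->5, L=0; C->plug->C->R->B->L->A->refl->D->L'->G->R'->A->plug->A
Char 9 ('F'): step: R->6, L=0; F->plug->F->R->E->L->B->refl->F->L'->F->R'->H->plug->H
Char 10 ('F'): step: R->7, L=0; F->plug->F->R->G->L->D->refl->A->L'->B->R'->B->plug->E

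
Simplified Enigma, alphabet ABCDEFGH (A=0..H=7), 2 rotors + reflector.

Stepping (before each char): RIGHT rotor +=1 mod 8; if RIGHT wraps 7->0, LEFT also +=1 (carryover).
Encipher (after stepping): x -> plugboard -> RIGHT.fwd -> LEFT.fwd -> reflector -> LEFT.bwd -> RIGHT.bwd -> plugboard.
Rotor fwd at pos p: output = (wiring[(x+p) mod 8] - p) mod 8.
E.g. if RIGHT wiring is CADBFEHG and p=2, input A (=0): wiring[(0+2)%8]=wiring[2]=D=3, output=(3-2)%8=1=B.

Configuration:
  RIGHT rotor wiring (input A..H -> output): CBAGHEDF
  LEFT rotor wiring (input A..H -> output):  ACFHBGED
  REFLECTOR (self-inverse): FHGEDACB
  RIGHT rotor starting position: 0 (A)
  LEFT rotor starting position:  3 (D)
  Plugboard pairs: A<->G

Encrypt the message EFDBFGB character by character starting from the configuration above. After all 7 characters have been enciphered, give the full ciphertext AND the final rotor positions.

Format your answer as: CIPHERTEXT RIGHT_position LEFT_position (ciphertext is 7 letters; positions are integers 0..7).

Answer: DGEHBCG 7 3

Derivation:
Char 1 ('E'): step: R->1, L=3; E->plug->E->R->D->L->B->refl->H->L'->G->R'->D->plug->D
Char 2 ('F'): step: R->2, L=3; F->plug->F->R->D->L->B->refl->H->L'->G->R'->A->plug->G
Char 3 ('D'): step: R->3, L=3; D->plug->D->R->A->L->E->refl->D->L'->C->R'->E->plug->E
Char 4 ('B'): step: R->4, L=3; B->plug->B->R->A->L->E->refl->D->L'->C->R'->H->plug->H
Char 5 ('F'): step: R->5, L=3; F->plug->F->R->D->L->B->refl->H->L'->G->R'->B->plug->B
Char 6 ('G'): step: R->6, L=3; G->plug->A->R->F->L->F->refl->A->L'->E->R'->C->plug->C
Char 7 ('B'): step: R->7, L=3; B->plug->B->R->D->L->B->refl->H->L'->G->R'->A->plug->G
Final: ciphertext=DGEHBCG, RIGHT=7, LEFT=3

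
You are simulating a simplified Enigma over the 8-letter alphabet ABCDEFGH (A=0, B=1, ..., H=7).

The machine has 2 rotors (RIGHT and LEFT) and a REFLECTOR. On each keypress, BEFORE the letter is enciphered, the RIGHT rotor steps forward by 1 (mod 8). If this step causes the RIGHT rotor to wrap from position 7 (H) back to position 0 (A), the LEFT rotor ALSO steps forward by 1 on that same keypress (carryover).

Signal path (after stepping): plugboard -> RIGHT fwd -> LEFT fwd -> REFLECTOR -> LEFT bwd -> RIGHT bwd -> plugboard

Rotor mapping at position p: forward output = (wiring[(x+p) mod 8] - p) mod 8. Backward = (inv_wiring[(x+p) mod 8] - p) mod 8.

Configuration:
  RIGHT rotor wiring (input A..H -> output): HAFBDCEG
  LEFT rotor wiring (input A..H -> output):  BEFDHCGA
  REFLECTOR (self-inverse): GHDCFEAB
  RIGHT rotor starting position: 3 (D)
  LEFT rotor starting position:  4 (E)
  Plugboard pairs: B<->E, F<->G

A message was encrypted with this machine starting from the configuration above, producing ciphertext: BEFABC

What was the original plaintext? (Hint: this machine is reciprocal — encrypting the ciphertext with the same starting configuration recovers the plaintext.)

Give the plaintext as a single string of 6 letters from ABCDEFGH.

Answer: GHCDEG

Derivation:
Char 1 ('B'): step: R->4, L=4; B->plug->E->R->D->L->E->refl->F->L'->E->R'->F->plug->G
Char 2 ('E'): step: R->5, L=4; E->plug->B->R->H->L->H->refl->B->L'->G->R'->H->plug->H
Char 3 ('F'): step: R->6, L=4; F->plug->G->R->F->L->A->refl->G->L'->B->R'->C->plug->C
Char 4 ('A'): step: R->7, L=4; A->plug->A->R->H->L->H->refl->B->L'->G->R'->D->plug->D
Char 5 ('B'): step: R->0, L->5 (L advanced); B->plug->E->R->D->L->E->refl->F->L'->A->R'->B->plug->E
Char 6 ('C'): step: R->1, L=5; C->plug->C->R->A->L->F->refl->E->L'->D->R'->F->plug->G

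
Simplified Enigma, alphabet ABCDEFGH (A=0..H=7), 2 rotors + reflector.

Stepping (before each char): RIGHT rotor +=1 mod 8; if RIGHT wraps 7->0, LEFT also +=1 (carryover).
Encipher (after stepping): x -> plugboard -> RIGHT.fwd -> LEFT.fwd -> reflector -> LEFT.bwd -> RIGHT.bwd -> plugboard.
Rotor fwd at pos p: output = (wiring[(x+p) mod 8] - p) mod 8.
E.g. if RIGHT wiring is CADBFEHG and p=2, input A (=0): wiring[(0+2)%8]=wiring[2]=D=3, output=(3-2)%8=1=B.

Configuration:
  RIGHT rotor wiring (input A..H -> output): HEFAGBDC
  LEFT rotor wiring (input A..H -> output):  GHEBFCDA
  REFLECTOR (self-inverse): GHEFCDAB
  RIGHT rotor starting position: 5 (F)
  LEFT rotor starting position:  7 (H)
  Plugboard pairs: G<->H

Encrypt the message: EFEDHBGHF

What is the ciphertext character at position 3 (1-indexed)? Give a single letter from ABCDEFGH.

Char 1 ('E'): step: R->6, L=7; E->plug->E->R->H->L->E->refl->C->L'->E->R'->B->plug->B
Char 2 ('F'): step: R->7, L=7; F->plug->F->R->H->L->E->refl->C->L'->E->R'->H->plug->G
Char 3 ('E'): step: R->0, L->0 (L advanced); E->plug->E->R->G->L->D->refl->F->L'->E->R'->B->plug->B

B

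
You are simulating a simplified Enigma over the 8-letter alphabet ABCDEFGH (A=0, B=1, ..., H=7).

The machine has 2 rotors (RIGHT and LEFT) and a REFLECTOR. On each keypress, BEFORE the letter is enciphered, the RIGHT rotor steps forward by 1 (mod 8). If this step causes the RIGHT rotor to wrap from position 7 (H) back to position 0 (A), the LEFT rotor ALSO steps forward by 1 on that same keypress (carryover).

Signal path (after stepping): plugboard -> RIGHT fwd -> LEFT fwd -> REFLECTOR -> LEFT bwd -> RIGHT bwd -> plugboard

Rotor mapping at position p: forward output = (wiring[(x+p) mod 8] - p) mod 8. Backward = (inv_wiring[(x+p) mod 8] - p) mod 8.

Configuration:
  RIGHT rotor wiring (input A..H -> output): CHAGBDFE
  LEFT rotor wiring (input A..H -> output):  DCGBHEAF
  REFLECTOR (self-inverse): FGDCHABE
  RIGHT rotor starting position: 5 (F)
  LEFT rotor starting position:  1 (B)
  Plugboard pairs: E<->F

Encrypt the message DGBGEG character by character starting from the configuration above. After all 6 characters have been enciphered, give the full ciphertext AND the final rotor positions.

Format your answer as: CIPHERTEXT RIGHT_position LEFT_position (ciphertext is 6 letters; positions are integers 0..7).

Char 1 ('D'): step: R->6, L=1; D->plug->D->R->B->L->F->refl->A->L'->C->R'->E->plug->F
Char 2 ('G'): step: R->7, L=1; G->plug->G->R->E->L->D->refl->C->L'->H->R'->E->plug->F
Char 3 ('B'): step: R->0, L->2 (L advanced); B->plug->B->R->H->L->A->refl->F->L'->C->R'->A->plug->A
Char 4 ('G'): step: R->1, L=2; G->plug->G->R->D->L->C->refl->D->L'->F->R'->C->plug->C
Char 5 ('E'): step: R->2, L=2; E->plug->F->R->C->L->F->refl->A->L'->H->R'->C->plug->C
Char 6 ('G'): step: R->3, L=2; G->plug->G->R->E->L->G->refl->B->L'->G->R'->B->plug->B
Final: ciphertext=FFACCB, RIGHT=3, LEFT=2

Answer: FFACCB 3 2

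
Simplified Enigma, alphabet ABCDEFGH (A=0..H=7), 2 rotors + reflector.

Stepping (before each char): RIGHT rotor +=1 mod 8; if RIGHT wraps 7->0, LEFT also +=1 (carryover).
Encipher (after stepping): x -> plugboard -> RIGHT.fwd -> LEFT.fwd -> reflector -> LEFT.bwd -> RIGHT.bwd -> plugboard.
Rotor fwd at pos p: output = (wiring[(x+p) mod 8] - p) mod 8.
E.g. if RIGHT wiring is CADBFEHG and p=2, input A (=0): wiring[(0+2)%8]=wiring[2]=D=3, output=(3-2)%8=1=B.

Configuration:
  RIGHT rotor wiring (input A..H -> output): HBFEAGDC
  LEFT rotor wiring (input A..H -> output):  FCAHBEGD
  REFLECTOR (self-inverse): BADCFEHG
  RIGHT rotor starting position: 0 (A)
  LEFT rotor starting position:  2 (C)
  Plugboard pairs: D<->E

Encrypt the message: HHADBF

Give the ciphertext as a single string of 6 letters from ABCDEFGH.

Answer: CGFEHE

Derivation:
Char 1 ('H'): step: R->1, L=2; H->plug->H->R->G->L->D->refl->C->L'->D->R'->C->plug->C
Char 2 ('H'): step: R->2, L=2; H->plug->H->R->H->L->A->refl->B->L'->F->R'->G->plug->G
Char 3 ('A'): step: R->3, L=2; A->plug->A->R->B->L->F->refl->E->L'->E->R'->F->plug->F
Char 4 ('D'): step: R->4, L=2; D->plug->E->R->D->L->C->refl->D->L'->G->R'->D->plug->E
Char 5 ('B'): step: R->5, L=2; B->plug->B->R->G->L->D->refl->C->L'->D->R'->H->plug->H
Char 6 ('F'): step: R->6, L=2; F->plug->F->R->G->L->D->refl->C->L'->D->R'->D->plug->E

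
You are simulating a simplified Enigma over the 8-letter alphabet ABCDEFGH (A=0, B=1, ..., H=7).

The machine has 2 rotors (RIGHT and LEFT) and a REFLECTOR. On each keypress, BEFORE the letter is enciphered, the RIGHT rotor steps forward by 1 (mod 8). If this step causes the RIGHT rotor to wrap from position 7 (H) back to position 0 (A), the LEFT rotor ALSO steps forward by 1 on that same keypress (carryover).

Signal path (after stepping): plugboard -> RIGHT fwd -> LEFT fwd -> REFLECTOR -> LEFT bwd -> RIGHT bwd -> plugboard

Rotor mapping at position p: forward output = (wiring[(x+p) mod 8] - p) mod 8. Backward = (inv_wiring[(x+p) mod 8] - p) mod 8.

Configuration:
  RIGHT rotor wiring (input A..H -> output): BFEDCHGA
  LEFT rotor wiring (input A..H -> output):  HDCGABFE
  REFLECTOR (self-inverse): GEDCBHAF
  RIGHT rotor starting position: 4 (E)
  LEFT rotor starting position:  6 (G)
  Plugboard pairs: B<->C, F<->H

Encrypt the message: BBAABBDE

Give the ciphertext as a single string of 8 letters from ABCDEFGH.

Char 1 ('B'): step: R->5, L=6; B->plug->C->R->D->L->F->refl->H->L'->A->R'->E->plug->E
Char 2 ('B'): step: R->6, L=6; B->plug->C->R->D->L->F->refl->H->L'->A->R'->A->plug->A
Char 3 ('A'): step: R->7, L=6; A->plug->A->R->B->L->G->refl->A->L'->F->R'->D->plug->D
Char 4 ('A'): step: R->0, L->7 (L advanced); A->plug->A->R->B->L->A->refl->G->L'->H->R'->F->plug->H
Char 5 ('B'): step: R->1, L=7; B->plug->C->R->C->L->E->refl->B->L'->F->R'->F->plug->H
Char 6 ('B'): step: R->2, L=7; B->plug->C->R->A->L->F->refl->H->L'->E->R'->E->plug->E
Char 7 ('D'): step: R->3, L=7; D->plug->D->R->D->L->D->refl->C->L'->G->R'->F->plug->H
Char 8 ('E'): step: R->4, L=7; E->plug->E->R->F->L->B->refl->E->L'->C->R'->C->plug->B

Answer: EADHHEHB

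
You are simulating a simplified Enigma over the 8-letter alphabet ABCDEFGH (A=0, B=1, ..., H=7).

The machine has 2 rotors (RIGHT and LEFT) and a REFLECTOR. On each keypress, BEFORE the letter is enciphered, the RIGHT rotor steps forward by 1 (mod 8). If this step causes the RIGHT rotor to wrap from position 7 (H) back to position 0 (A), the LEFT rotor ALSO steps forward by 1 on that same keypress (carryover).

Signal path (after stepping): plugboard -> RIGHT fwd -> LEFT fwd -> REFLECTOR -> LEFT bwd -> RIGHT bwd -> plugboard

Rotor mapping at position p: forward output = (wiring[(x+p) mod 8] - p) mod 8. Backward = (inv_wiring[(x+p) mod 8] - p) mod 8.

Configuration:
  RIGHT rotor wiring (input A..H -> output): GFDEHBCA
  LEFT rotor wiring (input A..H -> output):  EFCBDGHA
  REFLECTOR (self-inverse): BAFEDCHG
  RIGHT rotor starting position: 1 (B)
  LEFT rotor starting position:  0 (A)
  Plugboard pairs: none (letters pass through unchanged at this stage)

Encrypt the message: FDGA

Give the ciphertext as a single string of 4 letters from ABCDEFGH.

Answer: CFAE

Derivation:
Char 1 ('F'): step: R->2, L=0; F->plug->F->R->G->L->H->refl->G->L'->F->R'->C->plug->C
Char 2 ('D'): step: R->3, L=0; D->plug->D->R->H->L->A->refl->B->L'->D->R'->F->plug->F
Char 3 ('G'): step: R->4, L=0; G->plug->G->R->H->L->A->refl->B->L'->D->R'->A->plug->A
Char 4 ('A'): step: R->5, L=0; A->plug->A->R->E->L->D->refl->E->L'->A->R'->E->plug->E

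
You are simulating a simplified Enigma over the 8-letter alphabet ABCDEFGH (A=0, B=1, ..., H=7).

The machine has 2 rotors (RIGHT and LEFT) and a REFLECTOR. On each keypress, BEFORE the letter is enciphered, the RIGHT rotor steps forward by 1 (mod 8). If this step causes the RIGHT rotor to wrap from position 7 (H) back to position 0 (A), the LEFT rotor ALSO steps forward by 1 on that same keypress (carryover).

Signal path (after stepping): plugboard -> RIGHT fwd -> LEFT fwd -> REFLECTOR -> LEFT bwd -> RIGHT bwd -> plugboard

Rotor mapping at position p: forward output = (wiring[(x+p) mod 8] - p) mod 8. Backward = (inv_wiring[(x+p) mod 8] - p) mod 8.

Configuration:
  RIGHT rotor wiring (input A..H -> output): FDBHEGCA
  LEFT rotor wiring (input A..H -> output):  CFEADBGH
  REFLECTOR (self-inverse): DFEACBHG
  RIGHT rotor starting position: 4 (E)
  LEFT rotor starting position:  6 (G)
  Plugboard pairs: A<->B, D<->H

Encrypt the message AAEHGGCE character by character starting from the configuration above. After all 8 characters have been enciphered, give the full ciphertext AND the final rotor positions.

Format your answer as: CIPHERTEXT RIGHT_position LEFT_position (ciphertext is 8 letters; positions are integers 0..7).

Char 1 ('A'): step: R->5, L=6; A->plug->B->R->F->L->C->refl->E->L'->C->R'->G->plug->G
Char 2 ('A'): step: R->6, L=6; A->plug->B->R->C->L->E->refl->C->L'->F->R'->D->plug->H
Char 3 ('E'): step: R->7, L=6; E->plug->E->R->A->L->A->refl->D->L'->H->R'->G->plug->G
Char 4 ('H'): step: R->0, L->7 (L advanced); H->plug->D->R->H->L->H->refl->G->L'->C->R'->G->plug->G
Char 5 ('G'): step: R->1, L=7; G->plug->G->R->H->L->H->refl->G->L'->C->R'->A->plug->B
Char 6 ('G'): step: R->2, L=7; G->plug->G->R->D->L->F->refl->B->L'->E->R'->D->plug->H
Char 7 ('C'): step: R->3, L=7; C->plug->C->R->D->L->F->refl->B->L'->E->R'->A->plug->B
Char 8 ('E'): step: R->4, L=7; E->plug->E->R->B->L->D->refl->A->L'->A->R'->A->plug->B
Final: ciphertext=GHGGBHBB, RIGHT=4, LEFT=7

Answer: GHGGBHBB 4 7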